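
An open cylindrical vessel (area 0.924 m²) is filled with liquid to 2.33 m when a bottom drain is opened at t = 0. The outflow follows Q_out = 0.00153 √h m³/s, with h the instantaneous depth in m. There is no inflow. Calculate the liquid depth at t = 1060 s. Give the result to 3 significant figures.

0.421 m

A dh/dt = −Q_out = −0.00153 √h.
This is separable: 2 d(√h)/dt = −0.00153/A, so √h = √h₀ − (0.00153/(2A)) t.
√h = √2.33 − 0.00153·1060/(2·0.924) = 1.5264 − 0.87760 = 0.64884.
h = 0.64884² = 0.42099 m.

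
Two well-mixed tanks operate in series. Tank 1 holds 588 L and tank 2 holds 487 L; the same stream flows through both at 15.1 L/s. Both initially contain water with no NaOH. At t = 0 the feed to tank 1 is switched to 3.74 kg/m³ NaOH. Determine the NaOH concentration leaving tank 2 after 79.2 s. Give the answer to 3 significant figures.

2.44 kg/m³

Species balance on tank i: dCᵢ/dt = (Cᵢ₋₁ − Cᵢ)/τᵢ with τᵢ = Vᵢ/Q.
τ₁ = 588/15.1 = 38.940 s; τ₂ = 487/15.1 = 32.252 s.
Tank 1: C₁ = C_in(1 − e^(−t/τ₁)). Tank 2 (τ₁ ≠ τ₂): C₂ = C_in[1 − (τ₁ e^(−t/τ₁) − τ₂ e^(−t/τ₂))/(τ₁ − τ₂)].
At t = 79.2: e^(−t/τ₁) = 0.13083, e^(−t/τ₂) = 0.085804.
C₂ = 3.74·[1 − (38.940·0.13083 − 32.252·0.085804)/(6.6887)] = 3.74·0.65208 = 2.4388 kg/m³.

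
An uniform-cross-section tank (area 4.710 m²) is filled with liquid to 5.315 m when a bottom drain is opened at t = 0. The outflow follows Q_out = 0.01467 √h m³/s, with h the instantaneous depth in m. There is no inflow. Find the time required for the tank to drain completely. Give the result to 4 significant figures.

1480 s

A dh/dt = −Q_out = −0.01467 √h.
Separate and integrate: 2(√h − √h₀) = −(0.01467/A) t.
Tank is empty when √h = 0: t_empty = 2A√h₀/0.01467.
t_empty = 2·4.710·√5.315/0.01467 = 9.42000·2.30543/0.01467 = 1480.38 s.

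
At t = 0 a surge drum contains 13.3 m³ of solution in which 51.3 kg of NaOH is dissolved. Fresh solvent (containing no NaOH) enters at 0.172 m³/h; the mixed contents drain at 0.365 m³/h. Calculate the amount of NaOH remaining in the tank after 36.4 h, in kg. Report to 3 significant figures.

12.4 kg

Let m(t) be the amount of NaOH. Volume: V(t) = V₀ + (Q_in − Q_out) t = 13.3 − 0.19300 t; V(36.4) = 6.2748 m³.
No NaOH enters, so dm/dt = −Q_out · (m/V).
dm/m = −Q_out dt/(V₀ − 0.19300 t); integrating gives ln(m/m₀) = −(Q_out/(Q_in−Q_out)) ln(V/V₀).
m = m₀ (V₀/V)^(Q_out/(Q_in−Q_out)) = 51.3 × (13.3/6.2748)^(-1.8912) = 12.391 kg.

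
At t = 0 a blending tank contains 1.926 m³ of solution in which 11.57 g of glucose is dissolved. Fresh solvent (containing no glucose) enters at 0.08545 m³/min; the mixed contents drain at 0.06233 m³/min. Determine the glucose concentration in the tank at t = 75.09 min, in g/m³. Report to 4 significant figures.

0.5588 g/m³

Let m(t) be the amount of glucose. Volume: V(t) = V₀ + (Q_in − Q_out) t = 1.926 + 0.0231200 t; V(75.09) = 3.66208 m³.
Species balance (pure solvent in): dm/dt = −Q_out · m/V(t).
Separate: dm/m = −Q_out dt/V(t) ⇒ ln(m/m₀) = −(Q_out/(Q_in−Q_out)) ln(V/V₀).
m = m₀ (V₀/V)^(Q_out/(Q_in−Q_out)) = 11.57 × (1.926/3.66208)^(2.69593) = 2.04632 g.
C = m/V = 2.04632/3.66208 = 0.558787 g/m³.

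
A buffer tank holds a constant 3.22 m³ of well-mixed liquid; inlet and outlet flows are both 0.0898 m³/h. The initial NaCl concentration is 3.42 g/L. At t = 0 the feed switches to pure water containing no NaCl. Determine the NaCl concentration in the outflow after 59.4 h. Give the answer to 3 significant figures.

0.653 g/L

Species balance on the tank: V dC/dt = Q(C_in − C).
So dC/dt = (C_in − C)/τ with τ = V/Q = 3.22/0.0898 = 35.857 h.
This is linear first-order; C(t) = C_in + (C₀ − C_in) e^(−t/τ).
C(59.4) = 0 + (3.42 − 0)·e^(−59.4/35.857) = 0 + (3.4200)·0.19079 = 0.65252 g/L.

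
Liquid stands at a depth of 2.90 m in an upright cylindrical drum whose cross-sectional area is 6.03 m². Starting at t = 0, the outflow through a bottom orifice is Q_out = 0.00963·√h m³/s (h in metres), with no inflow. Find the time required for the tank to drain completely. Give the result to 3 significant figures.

With no inflow, A dh/dt = −0.00963 √h.
∫ h^(−1/2) dh = −(0.00963/A) ∫ dt, giving 2√h = 2√h₀ − (0.00963/A) t.
Set h = 0: 2√h₀ = (0.00963/A) t_empty ⇒ t_empty = 2A√h₀/0.00963.
t_empty = 2·6.03·√2.90/0.00963 = 12.060·1.7029/0.00963 = 2132.7 s.

2130 s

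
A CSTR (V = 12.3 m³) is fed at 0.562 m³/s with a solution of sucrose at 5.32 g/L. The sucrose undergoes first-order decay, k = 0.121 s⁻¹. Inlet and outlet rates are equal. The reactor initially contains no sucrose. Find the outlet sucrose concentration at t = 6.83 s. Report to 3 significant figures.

0.991 g/L

V dC/dt = Q(C_in − C) − k V C.
dC/dt = (Q/V) C_in − (Q/V + k) C; effective rate a = Q/V + k = 0.045691 + 0.121 = 0.16669 s⁻¹.
C_ss = Q C_in/(Q + kV) = 1.4582 g/L; C(t) = C_ss + (C₀ − C_ss) e^(−a t).
C(6.83) = 1.4582 + (-1.4582)·e^(−0.16669·6.83) = 1.4582 + (-1.4582)·0.32030 = 0.99117 g/L.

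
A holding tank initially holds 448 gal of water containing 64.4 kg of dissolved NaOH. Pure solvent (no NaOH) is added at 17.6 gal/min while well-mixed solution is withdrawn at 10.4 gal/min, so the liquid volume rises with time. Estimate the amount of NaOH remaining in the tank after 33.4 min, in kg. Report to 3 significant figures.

Total volume: dV/dt = Q_in − Q_out = 7.2000 gal/min, so V(t) = 448 + 7.2000 t and V(33.4) = 688.48 gal.
Solute balance: dm/dt = 0 − Q_out C = −Q_out m/V(t).
dm/m = −Q_out dt/(V₀ + 7.2000 t); integrating gives ln(m/m₀) = −(Q_out/(Q_in−Q_out)) ln(V/V₀).
m = m₀ (V₀/V)^(Q_out/(Q_in−Q_out)) = 64.4 × (448/688.48)^(1.4444) = 34.620 kg.

34.6 kg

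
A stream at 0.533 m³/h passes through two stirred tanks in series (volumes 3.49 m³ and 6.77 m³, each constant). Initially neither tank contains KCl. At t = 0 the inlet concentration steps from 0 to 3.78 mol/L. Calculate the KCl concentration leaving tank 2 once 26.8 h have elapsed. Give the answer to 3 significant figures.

2.90 mol/L

Each tank obeys Vᵢ dCᵢ/dt = Q(Cᵢ₋₁ − Cᵢ), so τᵢ = Vᵢ/Q.
τ₁ = 3.49/0.533 = 6.5478 h; τ₂ = 6.77/0.533 = 12.702 h.
Solving the cascade with C₁(0)=C₂(0)=0 gives C₂(t) = C_in[1 − (τ₁ e^(−t/τ₁) − τ₂ e^(−t/τ₂))/(τ₁ − τ₂)].
At t = 26.8: e^(−t/τ₁) = 0.016690, e^(−t/τ₂) = 0.12124.
C₂ = 3.78·[1 − (6.5478·0.016690 − 12.702·0.12124)/(-6.1538)] = 3.78·0.76751 = 2.9012 mol/L.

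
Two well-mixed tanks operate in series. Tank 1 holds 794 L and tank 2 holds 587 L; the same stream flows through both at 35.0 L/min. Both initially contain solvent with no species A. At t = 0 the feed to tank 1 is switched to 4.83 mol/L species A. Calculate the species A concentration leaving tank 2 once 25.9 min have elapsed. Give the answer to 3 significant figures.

Each tank obeys Vᵢ dCᵢ/dt = Q(Cᵢ₋₁ − Cᵢ), so τᵢ = Vᵢ/Q.
τ₁ = 794/35.0 = 22.686 min; τ₂ = 587/35.0 = 16.771 min.
Solving the cascade with C₁(0)=C₂(0)=0 gives C₂(t) = C_in[1 − (τ₁ e^(−t/τ₁) − τ₂ e^(−t/τ₂))/(τ₁ − τ₂)].
At t = 25.9: e^(−t/τ₁) = 0.31928, e^(−t/τ₂) = 0.21346.
C₂ = 4.83·[1 − (22.686·0.31928 − 16.771·0.21346)/(5.9143)] = 4.83·0.38065 = 1.8385 mol/L.

1.84 mol/L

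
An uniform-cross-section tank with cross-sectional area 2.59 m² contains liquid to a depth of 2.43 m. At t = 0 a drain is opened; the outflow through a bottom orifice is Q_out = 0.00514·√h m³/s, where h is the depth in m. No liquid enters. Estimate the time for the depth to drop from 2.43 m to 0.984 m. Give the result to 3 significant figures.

571 s

A dh/dt = −Q_out = −0.00514 √h.
This is separable: 2 d(√h)/dt = −0.00514/A, so √h = √h₀ − (0.00514/(2A)) t.
t = 2A(√h₀ − √h)/0.00514 = 2·2.59·(√2.43 − √0.984)/0.00514
  = 5.1800 × (1.5588 − 0.99197) / 0.00514 = 571.29 s.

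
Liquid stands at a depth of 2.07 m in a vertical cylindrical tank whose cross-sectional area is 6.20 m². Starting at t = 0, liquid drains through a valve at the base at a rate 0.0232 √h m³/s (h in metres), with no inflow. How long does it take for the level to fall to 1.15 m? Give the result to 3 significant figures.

A dh/dt = −Q_out = −0.0232 √h.
∫ h^(−1/2) dh = −(0.0232/A) ∫ dt, giving 2√h = 2√h₀ − (0.0232/A) t.
t = 2A(√h₀ − √h)/0.0232 = 2·6.20·(√2.07 − √1.15)/0.0232
  = 12.400 × (1.4387 − 1.0724) / 0.0232 = 195.82 s.

196 s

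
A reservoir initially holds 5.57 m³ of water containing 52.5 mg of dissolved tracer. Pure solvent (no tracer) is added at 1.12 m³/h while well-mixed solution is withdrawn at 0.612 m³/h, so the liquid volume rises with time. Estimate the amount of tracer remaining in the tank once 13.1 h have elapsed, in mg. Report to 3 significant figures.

Total volume: dV/dt = Q_in − Q_out = 0.50800 m³/h, so V(t) = 5.57 + 0.50800 t and V(13.1) = 12.225 m³.
No tracer enters, so dm/dt = −Q_out · (m/V).
Separate: dm/m = −Q_out dt/V(t) ⇒ ln(m/m₀) = −(Q_out/(Q_in−Q_out)) ln(V/V₀).
m = m₀ (V₀/V)^(Q_out/(Q_in−Q_out)) = 52.5 × (5.57/12.225)^(1.2047) = 20.365 mg.

20.4 mg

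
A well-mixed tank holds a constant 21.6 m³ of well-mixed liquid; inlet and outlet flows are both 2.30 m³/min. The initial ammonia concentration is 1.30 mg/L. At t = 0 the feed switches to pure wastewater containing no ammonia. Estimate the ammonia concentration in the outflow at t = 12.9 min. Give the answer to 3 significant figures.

0.329 mg/L

Mass balance on the solute (V constant): V dC/dt = Q(C_in − C).
Time constant τ = V/Q = 21.6/2.30 = 9.3913 min.
C approaches C_in exponentially: C(t) = C_in + (C₀ − C_in) e^(−t/τ).
C(12.9) = 0 + (1.30 − 0)·e^(−12.9/9.3913) = 0 + (1.3000)·0.25319 = 0.32915 mg/L.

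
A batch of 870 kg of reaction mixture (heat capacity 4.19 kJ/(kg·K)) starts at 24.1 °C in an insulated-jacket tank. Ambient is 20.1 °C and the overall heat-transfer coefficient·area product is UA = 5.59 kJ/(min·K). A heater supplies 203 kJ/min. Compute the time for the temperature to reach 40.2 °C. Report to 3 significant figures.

Lumped-capacitance energy balance: M c_p dT/dt = UA(T_amb − T) + Q̇.
τ = M c_p/UA = 652.11 min; T_ss = T_amb + Q̇/UA = 20.1 + 203/5.59 = 56.415 °C.
T(t) = T_ss + (T₀ − T_ss)e^(−t/τ); set T = 40.2:
t = −τ ln[(T − T_ss)/(T₀ − T_ss)] = −652.11 · ln(0.50178) = 449.70 min.

450 min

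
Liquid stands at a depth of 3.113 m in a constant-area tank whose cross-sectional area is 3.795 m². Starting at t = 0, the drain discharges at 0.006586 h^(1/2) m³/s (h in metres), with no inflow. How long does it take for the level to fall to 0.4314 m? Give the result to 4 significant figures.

1276 s

Accumulation of liquid (constant cross-section A): A dh/dt = −0.006586 √h.
∫ h^(−1/2) dh = −(0.006586/A) ∫ dt, giving 2√h = 2√h₀ − (0.006586/A) t.
t = 2A(√h₀ − √h)/0.006586 = 2·3.795·(√3.113 − √0.4314)/0.006586
  = 7.59000 × (1.76437 − 0.656810) / 0.006586 = 1276.40 s.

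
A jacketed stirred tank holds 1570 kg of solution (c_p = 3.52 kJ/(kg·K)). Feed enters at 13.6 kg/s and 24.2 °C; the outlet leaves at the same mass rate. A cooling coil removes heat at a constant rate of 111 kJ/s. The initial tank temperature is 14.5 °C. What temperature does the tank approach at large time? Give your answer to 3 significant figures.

Energy balance: M c_p dT/dt = ṁ c_p (T_in − T) − 111.
At steady state dT/dt = 0 ⇒ T_ss = T_in − Q̇/(ṁ c_p) = 24.2 − 111/(13.6·3.52) = 21.881 °C.

21.9 °C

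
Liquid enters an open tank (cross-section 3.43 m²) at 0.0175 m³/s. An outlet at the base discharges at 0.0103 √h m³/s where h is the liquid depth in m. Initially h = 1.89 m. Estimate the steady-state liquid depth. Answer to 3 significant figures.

A dh/dt = Q_in − 0.0103 √h. Steady state requires inflow = outflow:
Q_in = 0.0103 √h_ss ⇒ √h_ss = 0.0175/0.0103 = 1.6990.
h_ss = 1.6990² = 2.8867 m. (Since h₀ = 1.89 m < h_ss, the level will rise toward this value.)

2.89 m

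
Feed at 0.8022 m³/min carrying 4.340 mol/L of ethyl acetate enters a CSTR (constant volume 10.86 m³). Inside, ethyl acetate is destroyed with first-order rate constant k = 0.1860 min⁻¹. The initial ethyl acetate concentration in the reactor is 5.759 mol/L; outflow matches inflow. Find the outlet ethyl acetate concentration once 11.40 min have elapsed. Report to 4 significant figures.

Species balance: V dC/dt = Q C_in − Q C − k V C.
This is linear with rate a = Q/V + k = 0.259867 min⁻¹.
C_ss = Q C_in/(Q + kV) = 1.23365 mol/L; C(t) = C_ss + (C₀ − C_ss) e^(−a t).
C(11.40) = 1.23365 + (4.52535)·e^(−0.259867·11.40) = 1.23365 + (4.52535)·0.0516901 = 1.46756 mol/L.

1.468 mol/L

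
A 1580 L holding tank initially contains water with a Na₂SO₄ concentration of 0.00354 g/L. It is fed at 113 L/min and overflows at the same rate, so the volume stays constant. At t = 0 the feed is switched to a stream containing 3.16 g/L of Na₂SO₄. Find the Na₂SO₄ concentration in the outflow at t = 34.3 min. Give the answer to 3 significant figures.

Species balance on the tank: V dC/dt = Q(C_in − C).
Time constant τ = V/Q = 1580/113 = 13.982 min.
Solution: C(t) = C_in + (C₀ − C_in) e^(−t/τ).
C(34.3) = 3.16 + (0.00354 − 3.16)·e^(−34.3/13.982) = 3.16 + (-3.1565)·0.086026 = 2.8885 g/L.

2.89 g/L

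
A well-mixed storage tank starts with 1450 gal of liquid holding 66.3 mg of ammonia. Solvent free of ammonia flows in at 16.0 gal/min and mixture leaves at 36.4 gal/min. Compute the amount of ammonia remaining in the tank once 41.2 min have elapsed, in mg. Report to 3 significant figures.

Total volume: dV/dt = Q_in − Q_out = -20.400 gal/min, so V(t) = 1450 − 20.400 t and V(41.2) = 609.52 gal.
No ammonia enters, so dm/dt = −Q_out · (m/V).
Separate: dm/m = −Q_out dt/V(t) ⇒ ln(m/m₀) = −(Q_out/(Q_in−Q_out)) ln(V/V₀).
m = m₀ (V₀/V)^(Q_out/(Q_in−Q_out)) = 66.3 × (1450/609.52)^(-1.7843) = 14.123 mg.

14.1 mg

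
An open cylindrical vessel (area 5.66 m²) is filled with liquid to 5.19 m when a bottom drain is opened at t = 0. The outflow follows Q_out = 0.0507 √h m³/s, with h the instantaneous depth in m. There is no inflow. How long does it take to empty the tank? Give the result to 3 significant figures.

509 s

A dh/dt = −Q_out = −0.0507 √h.
∫ h^(−1/2) dh = −(0.0507/A) ∫ dt, giving 2√h = 2√h₀ − (0.0507/A) t.
Set h = 0: 2√h₀ = (0.0507/A) t_empty ⇒ t_empty = 2A√h₀/0.0507.
t_empty = 2·5.66·√5.19/0.0507 = 11.320·2.2782/0.0507 = 508.65 s.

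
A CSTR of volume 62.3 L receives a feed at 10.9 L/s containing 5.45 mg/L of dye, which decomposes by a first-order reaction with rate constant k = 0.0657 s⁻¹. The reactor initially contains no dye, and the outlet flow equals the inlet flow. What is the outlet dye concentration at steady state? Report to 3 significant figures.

Species balance: V dC/dt = Q C_in − Q C − k V C.
Steady state (dC/dt = 0): C_ss = Q C_in/(Q + kV) = C_in/(1 + kV/Q).
C_ss = 10.9·5.45/(10.9 + 0.0657·62.3) = 59.405/14.993 = 3.9622 mg/L.

3.96 mg/L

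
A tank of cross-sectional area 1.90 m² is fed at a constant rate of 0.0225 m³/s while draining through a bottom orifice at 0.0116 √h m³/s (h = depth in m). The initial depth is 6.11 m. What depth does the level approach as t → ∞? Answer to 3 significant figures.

3.76 m

Unsteady balance on liquid volume: A dh/dt = Q_in − 0.0116 √h. At steady state dh/dt = 0:
Q_in = 0.0116 √h_ss ⇒ √h_ss = 0.0225/0.0116 = 1.9397.
h_ss = 1.9397² = 3.7623 m. (Since h₀ = 6.11 m > h_ss, the level will fall toward this value.)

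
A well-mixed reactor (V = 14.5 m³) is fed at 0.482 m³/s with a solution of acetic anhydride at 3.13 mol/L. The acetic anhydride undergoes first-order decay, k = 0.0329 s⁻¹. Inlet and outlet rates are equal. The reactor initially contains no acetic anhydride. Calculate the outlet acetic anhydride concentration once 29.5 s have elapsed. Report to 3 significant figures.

1.35 mol/L

V dC/dt = Q(C_in − C) − k V C.
This is linear with rate a = Q/V + k = 0.066141 s⁻¹.
C_ss = Q C_in/(Q + kV) = 1.5731 mol/L; C(t) = C_ss + (C₀ − C_ss) e^(−a t).
C(29.5) = 1.5731 + (-1.5731)·e^(−0.066141·29.5) = 1.5731 + (-1.5731)·0.14211 = 1.3495 mol/L.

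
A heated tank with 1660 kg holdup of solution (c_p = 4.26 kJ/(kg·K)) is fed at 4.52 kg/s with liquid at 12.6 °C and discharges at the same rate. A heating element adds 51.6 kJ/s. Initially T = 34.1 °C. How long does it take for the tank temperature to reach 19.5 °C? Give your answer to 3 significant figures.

Unsteady energy balance on the tank contents: M c_p dT/dt = ṁ c_p (T_in − T) + 51.6.
τ = M/ṁ = 367.26 s; T_ss = T_in + Q̇/(ṁ c_p) = 15.280 °C.
T(t) = T_ss + (T₀ − T_ss) e^(−t/τ). Set T = 19.5:
e^(−t/τ) = (19.5 − 15.280)/(34.1 − 15.280) = 0.22424
t = −367.26 · ln(0.22424) = 549.07 s.

549 s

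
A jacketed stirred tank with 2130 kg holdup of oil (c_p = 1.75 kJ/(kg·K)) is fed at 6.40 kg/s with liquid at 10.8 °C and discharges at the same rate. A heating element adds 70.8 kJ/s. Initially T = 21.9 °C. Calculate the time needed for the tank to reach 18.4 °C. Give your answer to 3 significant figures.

439 s

Unsteady energy balance on the tank contents: M c_p dT/dt = ṁ c_p (T_in − T) + 70.8.
τ = M/ṁ = 332.81 s; T_ss = T_in + Q̇/(ṁ c_p) = 17.121 °C.
T(t) = T_ss + (T₀ − T_ss) e^(−t/τ). Set T = 18.4:
e^(−t/τ) = (18.4 − 17.121)/(21.9 − 17.121) = 0.26756
t = −332.81 · ln(0.26756) = 438.78 s.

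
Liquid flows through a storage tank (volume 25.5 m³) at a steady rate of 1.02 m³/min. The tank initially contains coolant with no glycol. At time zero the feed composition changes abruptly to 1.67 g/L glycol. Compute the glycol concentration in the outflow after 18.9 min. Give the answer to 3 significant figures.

Transient balance on the dissolved component: V dC/dt = Q(C_in − C).
Time constant τ = V/Q = 25.5/1.02 = 25.000 min.
Integrating: C(t) = C_in + (C₀ − C_in) e^(−t/τ).
C(18.9) = 1.67 + (0 − 1.67)·e^(−18.9/25.000) = 1.67 + (-1.6700)·0.46954 = 0.88587 g/L.

0.886 g/L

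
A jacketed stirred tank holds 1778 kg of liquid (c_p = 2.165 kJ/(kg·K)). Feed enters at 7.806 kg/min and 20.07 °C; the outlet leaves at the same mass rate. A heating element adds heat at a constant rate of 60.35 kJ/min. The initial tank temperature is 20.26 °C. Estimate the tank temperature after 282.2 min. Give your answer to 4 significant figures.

22.66 °C

M c_p dT/dt = ṁ c_p (T_in − T) + Q̇.
Rearrange: dT/dt = (T_ss − T)/τ with τ = M/ṁ = 227.774 min and T_ss = T_in + Q̇/(ṁ c_p) = 23.6410 °C.
Solution: T(t) = T_ss + (T₀ − T_ss) e^(−t/τ).
T(282.2) = 23.6410 + (-3.38101)·e^(−282.2/227.774) = 23.6410 + (-3.38101)·0.289688 = 22.6616 °C.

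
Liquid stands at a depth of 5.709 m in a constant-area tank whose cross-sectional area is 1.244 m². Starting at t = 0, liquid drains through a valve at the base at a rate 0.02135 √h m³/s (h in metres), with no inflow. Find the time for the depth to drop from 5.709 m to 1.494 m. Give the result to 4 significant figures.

With no inflow, A dh/dt = −0.02135 √h.
This is separable: 2 d(√h)/dt = −0.02135/A, so √h = √h₀ − (0.02135/(2A)) t.
t = 2A(√h₀ − √h)/0.02135 = 2·1.244·(√5.709 − √1.494)/0.02135
  = 2.48800 × (2.38935 − 1.22229) / 0.02135 = 136.002 s.

136.0 s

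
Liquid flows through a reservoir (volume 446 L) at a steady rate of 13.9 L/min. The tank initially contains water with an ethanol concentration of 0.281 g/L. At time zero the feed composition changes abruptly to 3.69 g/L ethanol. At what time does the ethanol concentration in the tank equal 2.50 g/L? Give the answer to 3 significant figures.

33.8 min

Species balance: V dC/dt = Q(C_in − C) ⇒ τ = V/Q = 32.086 min.
C(t) = C_in + (C₀ − C_in) e^(−t/τ). Set C = 2.50 and solve for t:
e^(−t/τ) = (C − C_in)/(C₀ − C_in) = (2.50 − 3.69)/(0.281 − 3.69) = 0.34908
t = −τ ln(…) = 32.086 × 1.0525 = 33.770 min.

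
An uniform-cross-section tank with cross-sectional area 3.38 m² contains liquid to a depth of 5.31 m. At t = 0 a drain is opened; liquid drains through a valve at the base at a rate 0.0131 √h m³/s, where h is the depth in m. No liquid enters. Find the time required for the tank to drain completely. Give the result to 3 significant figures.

Unsteady balance on liquid volume: A dh/dt = −0.0131 √h.
This is separable: 2 d(√h)/dt = −0.0131/A, so √h = √h₀ − (0.0131/(2A)) t.
Set h = 0: 2√h₀ = (0.0131/A) t_empty ⇒ t_empty = 2A√h₀/0.0131.
t_empty = 2·3.38·√5.31/0.0131 = 6.7600·2.3043/0.0131 = 1189.1 s.

1190 s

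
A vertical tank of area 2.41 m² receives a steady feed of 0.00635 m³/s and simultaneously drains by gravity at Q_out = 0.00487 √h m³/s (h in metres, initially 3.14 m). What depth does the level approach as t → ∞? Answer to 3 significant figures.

1.70 m

Volume balance on the tank: A dh/dt = Q_in − 0.00487 √h. At steady state dh/dt = 0:
Q_in = 0.00487 √h_ss ⇒ √h_ss = 0.00635/0.00487 = 1.3039.
h_ss = 1.3039² = 1.7002 m. (Since h₀ = 3.14 m > h_ss, the level will fall toward this value.)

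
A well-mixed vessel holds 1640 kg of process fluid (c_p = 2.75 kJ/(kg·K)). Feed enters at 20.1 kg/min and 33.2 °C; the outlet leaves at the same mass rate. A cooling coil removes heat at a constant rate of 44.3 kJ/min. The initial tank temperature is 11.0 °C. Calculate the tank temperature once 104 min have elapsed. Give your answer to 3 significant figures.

26.4 °C

M c_p dT/dt = ṁ c_p (T_in − T) − Q̇.
τ = M/ṁ = 81.592 min; T_ss = T_in − Q̇/(ṁ c_p) = 33.2 − 44.3/(20.1·2.75) = 32.399 °C.
T approaches T_ss exponentially: T(t) = T_ss + (T₀ − T_ss) e^(−t/τ).
T(104) = 32.399 + (-21.399)·e^(−104/81.592) = 32.399 + (-21.399)·0.27953 = 26.417 °C.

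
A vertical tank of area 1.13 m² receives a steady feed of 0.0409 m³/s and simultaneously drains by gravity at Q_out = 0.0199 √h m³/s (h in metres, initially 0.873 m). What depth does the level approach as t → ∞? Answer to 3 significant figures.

4.22 m

Level balance: A dh/dt = 0.0409 − 0.0199 √h. Setting dh/dt = 0:
Q_in = 0.0199 √h_ss ⇒ √h_ss = 0.0409/0.0199 = 2.0553.
h_ss = 2.0553² = 4.2242 m. (Since h₀ = 0.873 m < h_ss, the level will rise toward this value.)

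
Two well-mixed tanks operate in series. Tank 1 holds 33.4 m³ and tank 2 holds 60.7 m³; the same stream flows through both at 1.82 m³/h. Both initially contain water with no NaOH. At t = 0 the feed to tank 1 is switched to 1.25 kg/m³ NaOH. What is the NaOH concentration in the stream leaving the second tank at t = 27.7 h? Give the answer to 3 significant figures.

0.377 kg/m³

Time constants: τᵢ = Vᵢ/Q for each well-mixed tank.
τ₁ = 33.4/1.82 = 18.352 h; τ₂ = 60.7/1.82 = 33.352 h.
Solving the cascade with C₁(0)=C₂(0)=0 gives C₂(t) = C_in[1 − (τ₁ e^(−t/τ₁) − τ₂ e^(−t/τ₂))/(τ₁ − τ₂)].
At t = 27.7: e^(−t/τ₁) = 0.22104, e^(−t/τ₂) = 0.43581.
C₂ = 1.25·[1 − (18.352·0.22104 − 33.352·0.43581)/(-15.000)] = 1.25·0.30143 = 0.37679 kg/m³.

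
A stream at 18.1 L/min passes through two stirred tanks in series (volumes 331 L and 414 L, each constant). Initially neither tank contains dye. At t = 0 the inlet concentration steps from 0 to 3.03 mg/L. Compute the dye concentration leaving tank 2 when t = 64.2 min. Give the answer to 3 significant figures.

2.48 mg/L

Species balance on tank i: dCᵢ/dt = (Cᵢ₋₁ − Cᵢ)/τᵢ with τᵢ = Vᵢ/Q.
τ₁ = 331/18.1 = 18.287 min; τ₂ = 414/18.1 = 22.873 min.
Solving the cascade with C₁(0)=C₂(0)=0 gives C₂(t) = C_in[1 − (τ₁ e^(−t/τ₁) − τ₂ e^(−t/τ₂))/(τ₁ − τ₂)].
At t = 64.2: e^(−t/τ₁) = 0.029878, e^(−t/τ₂) = 0.060397.
C₂ = 3.03·[1 − (18.287·0.029878 − 22.873·0.060397)/(-4.5856)] = 3.03·0.81789 = 2.4782 mg/L.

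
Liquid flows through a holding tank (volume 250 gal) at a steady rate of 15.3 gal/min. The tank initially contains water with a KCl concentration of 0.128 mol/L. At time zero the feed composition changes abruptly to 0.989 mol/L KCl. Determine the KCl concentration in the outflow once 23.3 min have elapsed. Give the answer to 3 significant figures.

0.782 mol/L

Transient balance on the dissolved component: V dC/dt = Q(C_in − C).
Time constant τ = V/Q = 250/15.3 = 16.340 min.
This is linear first-order; C(t) = C_in + (C₀ − C_in) e^(−t/τ).
C(23.3) = 0.989 + (0.128 − 0.989)·e^(−23.3/16.340) = 0.989 + (-0.86100)·0.24028 = 0.78212 mol/L.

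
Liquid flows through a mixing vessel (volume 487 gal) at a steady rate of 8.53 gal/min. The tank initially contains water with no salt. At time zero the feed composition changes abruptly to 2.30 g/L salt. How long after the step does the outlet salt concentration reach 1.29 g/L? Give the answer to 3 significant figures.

47.0 min

Transient balance on the dissolved component: V dC/dt = Q(C_in − C), so τ = V/Q = 57.093 min.
C(t) = C_in + (C₀ − C_in) e^(−t/τ). Set C = 1.29 and solve for t:
e^(−t/τ) = (C − C_in)/(C₀ − C_in) = (1.29 − 2.30)/(0 − 2.30) = 0.43913
t = −τ ln(…) = 57.093 × 0.82296 = 46.985 min.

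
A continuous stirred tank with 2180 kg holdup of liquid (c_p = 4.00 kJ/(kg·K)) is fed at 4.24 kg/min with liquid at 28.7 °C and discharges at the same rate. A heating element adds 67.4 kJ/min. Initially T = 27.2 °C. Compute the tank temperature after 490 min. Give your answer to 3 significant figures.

M c_p dT/dt = ṁ c_p (T_in − T) + Q̇.
Rearrange: dT/dt = (T_ss − T)/τ with τ = M/ṁ = 514.15 min and T_ss = T_in + Q̇/(ṁ c_p) = 32.674 °C.
Solution: T(t) = T_ss + (T₀ − T_ss) e^(−t/τ).
T(490) = 32.674 + (-5.4741)·e^(−490/514.15) = 32.674 + (-5.4741)·0.38557 = 30.563 °C.

30.6 °C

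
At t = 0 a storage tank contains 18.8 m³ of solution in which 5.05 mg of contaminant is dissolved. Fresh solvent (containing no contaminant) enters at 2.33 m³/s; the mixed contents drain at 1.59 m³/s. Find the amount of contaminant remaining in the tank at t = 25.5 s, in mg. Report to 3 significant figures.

Total volume: dV/dt = Q_in − Q_out = 0.74000 m³/s, so V(t) = 18.8 + 0.74000 t and V(25.5) = 37.670 m³.
Species balance (pure solvent in): dm/dt = −Q_out · m/V(t).
dm/m = −Q_out dt/(V₀ + 0.74000 t); integrating gives ln(m/m₀) = −(Q_out/(Q_in−Q_out)) ln(V/V₀).
m = m₀ (V₀/V)^(Q_out/(Q_in−Q_out)) = 5.05 × (18.8/37.670)^(2.1486) = 1.1344 mg.

1.13 mg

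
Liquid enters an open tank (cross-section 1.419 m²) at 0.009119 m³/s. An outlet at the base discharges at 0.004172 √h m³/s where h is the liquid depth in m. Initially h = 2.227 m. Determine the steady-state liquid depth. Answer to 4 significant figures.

4.778 m

A dh/dt = Q_in − 0.004172 √h. Steady state requires inflow = outflow:
Q_in = 0.004172 √h_ss ⇒ √h_ss = 0.009119/0.004172 = 2.18576.
h_ss = 2.18576² = 4.77756 m. (Since h₀ = 2.227 m < h_ss, the level will rise toward this value.)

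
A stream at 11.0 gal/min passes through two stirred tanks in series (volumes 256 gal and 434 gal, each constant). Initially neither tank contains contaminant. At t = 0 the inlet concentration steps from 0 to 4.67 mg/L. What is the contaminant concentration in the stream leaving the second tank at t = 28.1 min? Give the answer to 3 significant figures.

1.09 mg/L

Species balance on tank i: dCᵢ/dt = (Cᵢ₋₁ − Cᵢ)/τᵢ with τᵢ = Vᵢ/Q.
τ₁ = 256/11.0 = 23.273 min; τ₂ = 434/11.0 = 39.455 min.
Solving the cascade with C₁(0)=C₂(0)=0 gives C₂(t) = C_in[1 − (τ₁ e^(−t/τ₁) − τ₂ e^(−t/τ₂))/(τ₁ − τ₂)].
At t = 28.1: e^(−t/τ₁) = 0.29897, e^(−t/τ₂) = 0.49056.
C₂ = 4.67·[1 − (23.273·0.29897 − 39.455·0.49056)/(-16.182)] = 4.67·0.23390 = 1.0923 mg/L.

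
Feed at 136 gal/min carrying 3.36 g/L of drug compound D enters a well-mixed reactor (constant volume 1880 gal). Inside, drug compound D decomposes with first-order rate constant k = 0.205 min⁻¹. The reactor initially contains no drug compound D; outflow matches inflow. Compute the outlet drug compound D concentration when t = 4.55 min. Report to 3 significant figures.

0.628 g/L

Species balance: V dC/dt = Q C_in − Q C − k V C.
dC/dt = (Q/V) C_in − (Q/V + k) C; effective rate a = Q/V + k = 0.072340 + 0.205 = 0.27734 min⁻¹.
C_ss = Q C_in/(Q + kV) = 0.87641 g/L; C(t) = C_ss + (C₀ − C_ss) e^(−a t).
C(4.55) = 0.87641 + (-0.87641)·e^(−0.27734·4.55) = 0.87641 + (-0.87641)·0.28312 = 0.62828 g/L.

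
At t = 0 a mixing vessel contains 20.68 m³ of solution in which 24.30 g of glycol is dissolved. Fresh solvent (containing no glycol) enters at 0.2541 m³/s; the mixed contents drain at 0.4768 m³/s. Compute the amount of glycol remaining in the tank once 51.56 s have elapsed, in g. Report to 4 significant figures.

Total volume: dV/dt = Q_in − Q_out = -0.222700 m³/s, so V(t) = 20.68 − 0.222700 t and V(51.56) = 9.19759 m³.
Solute balance: dm/dt = 0 − Q_out C = −Q_out m/V(t).
dm/m = −Q_out dt/(V₀ − 0.222700 t); integrating gives ln(m/m₀) = −(Q_out/(Q_in−Q_out)) ln(V/V₀).
m = m₀ (V₀/V)^(Q_out/(Q_in−Q_out)) = 24.30 × (20.68/9.19759)^(-2.14100) = 4.28785 g.

4.288 g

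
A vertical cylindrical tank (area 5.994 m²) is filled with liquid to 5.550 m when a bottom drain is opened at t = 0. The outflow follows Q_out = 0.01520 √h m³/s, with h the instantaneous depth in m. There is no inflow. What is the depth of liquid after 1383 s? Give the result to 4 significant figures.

With no inflow, A dh/dt = −0.01520 √h.
This is separable: 2 d(√h)/dt = −0.01520/A, so √h = √h₀ − (0.01520/(2A)) t.
√h = √5.550 − 0.01520·1383/(2·5.994) = 2.35584 − 1.75355 = 0.602290.
h = 0.602290² = 0.362754 m.

0.3628 m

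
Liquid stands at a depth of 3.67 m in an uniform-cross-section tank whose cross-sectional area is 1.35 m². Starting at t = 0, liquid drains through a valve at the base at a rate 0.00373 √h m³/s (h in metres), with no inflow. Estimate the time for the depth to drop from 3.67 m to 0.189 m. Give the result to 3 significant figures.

1070 s

A dh/dt = −Q_out = −0.00373 √h.
∫ h^(−1/2) dh = −(0.00373/A) ∫ dt, giving 2√h = 2√h₀ − (0.00373/A) t.
t = 2A(√h₀ − √h)/0.00373 = 2·1.35·(√3.67 − √0.189)/0.00373
  = 2.7000 × (1.9157 − 0.43474) / 0.00373 = 1072.0 s.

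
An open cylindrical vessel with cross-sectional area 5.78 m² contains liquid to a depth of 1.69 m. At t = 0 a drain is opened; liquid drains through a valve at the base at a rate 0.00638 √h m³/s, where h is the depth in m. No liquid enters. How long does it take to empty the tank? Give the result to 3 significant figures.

2360 s

With no inflow, A dh/dt = −0.00638 √h.
Separate and integrate: 2(√h − √h₀) = −(0.00638/A) t.
Tank is empty when √h = 0: t_empty = 2A√h₀/0.00638.
t_empty = 2·5.78·√1.69/0.00638 = 11.560·1.3000/0.00638 = 2355.5 s.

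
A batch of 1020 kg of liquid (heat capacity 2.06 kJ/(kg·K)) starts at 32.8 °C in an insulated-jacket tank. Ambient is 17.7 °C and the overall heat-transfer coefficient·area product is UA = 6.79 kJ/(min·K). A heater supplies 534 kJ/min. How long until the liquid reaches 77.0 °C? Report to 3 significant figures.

368 min

M c_p dT/dt = −UA(T − T_amb) + Q̇.
τ = M c_p/UA = 309.46 min; T_ss = T_amb + Q̇/UA = 17.7 + 534/6.79 = 96.345 °C.
T(t) = T_ss + (T₀ − T_ss)e^(−t/τ); set T = 77.0:
t = −τ ln[(T − T_ss)/(T₀ − T_ss)] = −309.46 · ln(0.30443) = 368.04 min.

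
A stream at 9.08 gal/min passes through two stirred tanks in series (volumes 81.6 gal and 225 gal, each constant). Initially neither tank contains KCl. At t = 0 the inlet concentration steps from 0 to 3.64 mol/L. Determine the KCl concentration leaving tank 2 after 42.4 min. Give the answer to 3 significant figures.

Time constants: τᵢ = Vᵢ/Q for each well-mixed tank.
τ₁ = 81.6/9.08 = 8.9868 min; τ₂ = 225/9.08 = 24.780 min.
Tank 1: C₁ = C_in(1 − e^(−t/τ₁)). Tank 2 (τ₁ ≠ τ₂): C₂ = C_in[1 − (τ₁ e^(−t/τ₁) − τ₂ e^(−t/τ₂))/(τ₁ − τ₂)].
At t = 42.4: e^(−t/τ₁) = 0.0089327, e^(−t/τ₂) = 0.18067.
C₂ = 3.64·[1 − (8.9868·0.0089327 − 24.780·0.18067)/(-15.793)] = 3.64·0.72160 = 2.6266 mol/L.

2.63 mol/L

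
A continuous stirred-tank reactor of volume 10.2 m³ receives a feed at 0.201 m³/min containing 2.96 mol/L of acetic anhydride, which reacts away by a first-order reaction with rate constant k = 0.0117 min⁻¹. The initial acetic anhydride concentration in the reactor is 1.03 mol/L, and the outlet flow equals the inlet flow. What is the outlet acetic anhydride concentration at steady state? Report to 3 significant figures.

V dC/dt = Q(C_in − C) − k V C.
Steady state (dC/dt = 0): C_ss = Q C_in/(Q + kV) = C_in/(1 + kV/Q).
C_ss = 0.201·2.96/(0.201 + 0.0117·10.2) = 0.59496/0.32034 = 1.8573 mol/L.

1.86 mol/L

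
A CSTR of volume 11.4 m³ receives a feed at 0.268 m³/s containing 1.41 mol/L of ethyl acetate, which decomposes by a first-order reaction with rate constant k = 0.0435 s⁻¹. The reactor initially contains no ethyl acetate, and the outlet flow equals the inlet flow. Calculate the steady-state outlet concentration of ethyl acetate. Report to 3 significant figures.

V dC/dt = Q(C_in − C) − k V C.
Steady state (dC/dt = 0): C_ss = Q C_in/(Q + kV) = C_in/(1 + kV/Q).
C_ss = 0.268·1.41/(0.268 + 0.0435·11.4) = 0.37788/0.76390 = 0.49467 mol/L.

0.495 mol/L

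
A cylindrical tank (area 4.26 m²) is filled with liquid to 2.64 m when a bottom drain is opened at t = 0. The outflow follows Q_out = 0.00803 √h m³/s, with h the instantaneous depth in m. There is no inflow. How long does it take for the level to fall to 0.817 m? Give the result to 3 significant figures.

Accumulation of liquid (constant cross-section A): A dh/dt = −0.00803 √h.
This is separable: 2 d(√h)/dt = −0.00803/A, so √h = √h₀ − (0.00803/(2A)) t.
t = 2A(√h₀ − √h)/0.00803 = 2·4.26·(√2.64 − √0.817)/0.00803
  = 8.5200 × (1.6248 − 0.90388) / 0.00803 = 764.92 s.

765 s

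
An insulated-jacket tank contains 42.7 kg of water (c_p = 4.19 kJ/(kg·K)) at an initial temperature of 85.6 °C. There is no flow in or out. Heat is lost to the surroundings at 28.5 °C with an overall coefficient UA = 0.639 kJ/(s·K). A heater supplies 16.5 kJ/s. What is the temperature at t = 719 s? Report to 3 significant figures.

First-law balance (no shaft work): M c_p dT/dt = −UA(T − T_amb) + Q̇.
dT/dt = (T_ss − T)/τ with T_ss = T_amb + Q̇/UA = 28.5 + 16.5/0.639 = 54.322 °C, τ = M c_p/UA = 42.7·4.19/0.639 = 279.99 s.
Solution: T(t) = T_ss + (T₀ − T_ss) e^(−t/τ).
T(719) = 54.322 + (31.278)·0.076692 = 56.720 °C.

56.7 °C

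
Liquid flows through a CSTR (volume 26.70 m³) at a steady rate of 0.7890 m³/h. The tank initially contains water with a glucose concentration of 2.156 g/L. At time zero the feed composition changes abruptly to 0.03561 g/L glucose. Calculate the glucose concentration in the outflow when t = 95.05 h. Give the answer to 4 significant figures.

0.1634 g/L

Transient balance on the dissolved component: V dC/dt = Q(C_in − C).
Rewrite as dC/dt + C/τ = C_in/τ, τ = V/Q = 33.8403 h.
Integrating: C(t) = C_in + (C₀ − C_in) e^(−t/τ).
C(95.05) = 0.03561 + (2.156 − 0.03561)·e^(−95.05/33.8403) = 0.03561 + (2.12039)·0.0602784 = 0.163424 g/L.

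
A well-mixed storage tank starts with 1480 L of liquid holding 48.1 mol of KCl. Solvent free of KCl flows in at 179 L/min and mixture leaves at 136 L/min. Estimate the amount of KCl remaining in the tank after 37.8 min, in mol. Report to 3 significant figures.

4.62 mol

Let m(t) be the amount of KCl. Volume: V(t) = V₀ + (Q_in − Q_out) t = 1480 + 43.000 t; V(37.8) = 3105.4 L.
Species balance (pure solvent in): dm/dt = −Q_out · m/V(t).
Separate: dm/m = −Q_out dt/V(t) ⇒ ln(m/m₀) = −(Q_out/(Q_in−Q_out)) ln(V/V₀).
m = m₀ (V₀/V)^(Q_out/(Q_in−Q_out)) = 48.1 × (1480/3105.4)^(3.1628) = 4.6151 mol.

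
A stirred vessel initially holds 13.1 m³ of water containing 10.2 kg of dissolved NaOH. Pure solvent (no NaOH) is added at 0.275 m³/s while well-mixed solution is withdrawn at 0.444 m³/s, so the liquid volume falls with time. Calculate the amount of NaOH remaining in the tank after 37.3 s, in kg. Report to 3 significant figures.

Let m(t) be the amount of NaOH. Volume: V(t) = V₀ + (Q_in − Q_out) t = 13.1 − 0.16900 t; V(37.3) = 6.7963 m³.
No NaOH enters, so dm/dt = −Q_out · (m/V).
dm/m = −Q_out dt/(V₀ − 0.16900 t); integrating gives ln(m/m₀) = −(Q_out/(Q_in−Q_out)) ln(V/V₀).
m = m₀ (V₀/V)^(Q_out/(Q_in−Q_out)) = 10.2 × (13.1/6.7963)^(-2.6272) = 1.8191 kg.

1.82 kg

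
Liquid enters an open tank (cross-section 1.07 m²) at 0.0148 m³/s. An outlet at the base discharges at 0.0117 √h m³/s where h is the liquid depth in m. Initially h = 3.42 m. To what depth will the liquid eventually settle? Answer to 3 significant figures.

Mass balance (ρ constant): A dh/dt = Q_in − 0.0117 √h. At steady state dh/dt = 0:
Q_in = 0.0117 √h_ss ⇒ √h_ss = 0.0148/0.0117 = 1.2650.
h_ss = 1.2650² = 1.6001 m. (Since h₀ = 3.42 m > h_ss, the level will fall toward this value.)

1.60 m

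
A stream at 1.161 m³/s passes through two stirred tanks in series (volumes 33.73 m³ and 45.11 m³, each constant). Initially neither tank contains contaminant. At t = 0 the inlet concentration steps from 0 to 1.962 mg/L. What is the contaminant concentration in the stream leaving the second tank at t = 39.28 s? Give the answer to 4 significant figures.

0.6366 mg/L

Each tank obeys Vᵢ dCᵢ/dt = Q(Cᵢ₋₁ − Cᵢ), so τᵢ = Vᵢ/Q.
τ₁ = 33.73/1.161 = 29.0525 s; τ₂ = 45.11/1.161 = 38.8544 s.
Solving the cascade with C₁(0)=C₂(0)=0 gives C₂(t) = C_in[1 − (τ₁ e^(−t/τ₁) − τ₂ e^(−t/τ₂))/(τ₁ − τ₂)].
At t = 39.28: e^(−t/τ₁) = 0.258714, e^(−t/τ₂) = 0.363872.
C₂ = 1.962·[1 − (29.0525·0.258714 − 38.8544·0.363872)/(-9.80189)] = 1.962·0.324441 = 0.636554 mg/L.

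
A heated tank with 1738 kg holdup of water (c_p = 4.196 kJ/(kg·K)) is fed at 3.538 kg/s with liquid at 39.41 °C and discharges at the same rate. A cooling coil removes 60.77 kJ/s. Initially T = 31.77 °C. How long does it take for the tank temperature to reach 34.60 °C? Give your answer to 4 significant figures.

785.7 s

M c_p dT/dt = ṁ c_p (T_in − T) − Q̇.
τ = M/ṁ = 491.238 s; T_ss = T_in − Q̇/(ṁ c_p) = 35.3165 °C.
T(t) = T_ss + (T₀ − T_ss) e^(−t/τ). Set T = 34.60:
e^(−t/τ) = (34.60 − 35.3165)/(31.77 − 35.3165) = 0.202028
t = −491.238 · ln(0.202028) = 785.662 s.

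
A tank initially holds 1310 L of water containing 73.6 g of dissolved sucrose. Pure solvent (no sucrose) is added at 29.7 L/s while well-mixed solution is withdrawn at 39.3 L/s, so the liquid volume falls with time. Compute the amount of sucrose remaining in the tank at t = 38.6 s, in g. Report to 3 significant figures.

Total volume: dV/dt = Q_in − Q_out = -9.6000 L/s, so V(t) = 1310 − 9.6000 t and V(38.6) = 939.44 L.
Solute balance: dm/dt = 0 − Q_out C = −Q_out m/V(t).
dm/m = −Q_out dt/(V₀ − 9.6000 t); integrating gives ln(m/m₀) = −(Q_out/(Q_in−Q_out)) ln(V/V₀).
m = m₀ (V₀/V)^(Q_out/(Q_in−Q_out)) = 73.6 × (1310/939.44)^(-4.0938) = 18.868 g.

18.9 g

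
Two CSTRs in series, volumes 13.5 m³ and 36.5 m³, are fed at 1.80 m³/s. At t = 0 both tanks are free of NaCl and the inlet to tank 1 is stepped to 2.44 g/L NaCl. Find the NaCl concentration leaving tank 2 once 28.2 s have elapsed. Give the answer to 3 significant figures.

1.51 g/L

Species balance on tank i: dCᵢ/dt = (Cᵢ₋₁ − Cᵢ)/τᵢ with τᵢ = Vᵢ/Q.
τ₁ = 13.5/1.80 = 7.5000 s; τ₂ = 36.5/1.80 = 20.278 s.
Tank 1: C₁ = C_in(1 − e^(−t/τ₁)). Tank 2 (τ₁ ≠ τ₂): C₂ = C_in[1 − (τ₁ e^(−t/τ₁) − τ₂ e^(−t/τ₂))/(τ₁ − τ₂)].
At t = 28.2: e^(−t/τ₁) = 0.023284, e^(−t/τ₂) = 0.24890.
C₂ = 2.44·[1 − (7.5000·0.023284 − 20.278·0.24890)/(-12.778)] = 2.44·0.61867 = 1.5095 g/L.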